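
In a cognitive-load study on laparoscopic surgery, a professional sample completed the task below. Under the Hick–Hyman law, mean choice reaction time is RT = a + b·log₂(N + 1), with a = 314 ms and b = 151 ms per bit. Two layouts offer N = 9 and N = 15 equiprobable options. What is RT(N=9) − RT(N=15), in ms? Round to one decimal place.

-102.4

RT(9) = 314 + 151·log₂(10) = 314 + 151·3.3219 = 815.6069 ms.
RT(15) = 314 + 151·log₂(16) = 314 + 151·4.0000 = 918.0000 ms.
Difference = 815.6069 − 918.0000 = -102.3931 ≈ -102.4 ms.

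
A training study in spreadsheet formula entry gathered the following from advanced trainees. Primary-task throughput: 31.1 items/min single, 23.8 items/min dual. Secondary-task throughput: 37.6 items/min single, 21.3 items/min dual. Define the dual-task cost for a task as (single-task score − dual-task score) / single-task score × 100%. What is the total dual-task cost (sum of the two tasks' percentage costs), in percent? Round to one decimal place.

66.8

Primary cost = (31.1 − 23.8) / 31.1 × 100% = 23.4727%.
Secondary cost = (37.6 − 21.3) / 37.6 × 100% = 43.3511%.
Total = 23.4727% + 43.3511% = 66.8238% ≈ 66.8%.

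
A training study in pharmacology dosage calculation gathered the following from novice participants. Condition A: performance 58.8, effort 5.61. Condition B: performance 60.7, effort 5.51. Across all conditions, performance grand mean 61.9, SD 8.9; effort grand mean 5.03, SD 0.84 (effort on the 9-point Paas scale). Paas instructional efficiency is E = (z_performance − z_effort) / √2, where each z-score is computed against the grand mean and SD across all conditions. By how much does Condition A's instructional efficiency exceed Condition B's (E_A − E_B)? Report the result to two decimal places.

-0.24

Condition A: z_P = (58.8 − 61.9)/8.9 = -0.3483; z_E = (5.61 − 5.03)/0.84 = 0.6905; E_A = (-0.3483 − 0.6905)/√2 = -0.7345.
Condition B: z_P = (60.7 − 61.9)/8.9 = -0.1348; z_E = (5.51 − 5.03)/0.84 = 0.5714; E_B = (-0.1348 − 0.5714)/√2 = -0.4994.
E_A − E_B = -0.7345 − (-0.4994) = -0.2351 ≈ -0.24.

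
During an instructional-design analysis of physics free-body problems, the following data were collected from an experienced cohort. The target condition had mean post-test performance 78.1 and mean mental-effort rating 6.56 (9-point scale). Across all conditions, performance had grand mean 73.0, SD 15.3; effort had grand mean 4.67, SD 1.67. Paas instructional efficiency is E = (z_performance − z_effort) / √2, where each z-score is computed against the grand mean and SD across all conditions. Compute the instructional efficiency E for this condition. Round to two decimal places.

z_performance = (78.1 − 73.0) / 15.3 = 5.1000 / 15.3 = 0.3333.
z_effort = (6.56 − 4.67) / 1.67 = 1.8900 / 1.67 = 1.1317.
z_P − z_E = 0.3333 − 1.1317 = -0.7984.
E = -0.7984 / √2 = -0.7984 / 1.41421 = -0.5646 ≈ -0.56.

-0.56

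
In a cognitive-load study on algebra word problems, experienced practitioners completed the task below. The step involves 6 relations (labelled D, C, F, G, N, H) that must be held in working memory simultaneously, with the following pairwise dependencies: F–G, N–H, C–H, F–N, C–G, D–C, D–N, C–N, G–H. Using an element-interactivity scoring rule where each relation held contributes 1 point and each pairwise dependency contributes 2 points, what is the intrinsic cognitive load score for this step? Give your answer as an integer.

24

Count of relations held simultaneously: 6.
Count of pairwise dependencies listed: 9.
Element contribution: 6 × 1 = 6.
Interaction contribution: 9 × 2 = 18.
Intrinsic load = 6 + 18 = 24.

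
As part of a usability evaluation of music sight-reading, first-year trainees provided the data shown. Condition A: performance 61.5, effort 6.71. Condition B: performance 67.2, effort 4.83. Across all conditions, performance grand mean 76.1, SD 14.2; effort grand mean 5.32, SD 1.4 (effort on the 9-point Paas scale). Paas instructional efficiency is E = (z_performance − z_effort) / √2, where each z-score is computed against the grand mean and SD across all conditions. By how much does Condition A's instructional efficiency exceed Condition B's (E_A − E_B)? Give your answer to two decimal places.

-1.23

Condition A: z_P = (61.5 − 76.1)/14.2 = -1.0282; z_E = (6.71 − 5.32)/1.4 = 0.9929; E_A = (-1.0282 − 0.9929)/√2 = -1.4291.
Condition B: z_P = (67.2 − 76.1)/14.2 = -0.6268; z_E = (4.83 − 5.32)/1.4 = -0.3500; E_B = (-0.6268 − (-0.3500))/√2 = -0.1957.
E_A − E_B = -1.4291 − (-0.1957) = -1.2334 ≈ -1.23.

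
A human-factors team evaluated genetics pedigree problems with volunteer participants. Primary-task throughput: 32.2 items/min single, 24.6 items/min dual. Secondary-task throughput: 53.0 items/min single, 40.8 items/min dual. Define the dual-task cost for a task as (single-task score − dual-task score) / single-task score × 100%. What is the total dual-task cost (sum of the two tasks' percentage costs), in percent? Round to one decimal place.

46.6

Primary cost = (32.2 − 24.6) / 32.2 × 100% = 23.6025%.
Secondary cost = (53.0 − 40.8) / 53.0 × 100% = 23.0189%.
Total = 23.6025% + 23.0189% = 46.6214% ≈ 46.6%.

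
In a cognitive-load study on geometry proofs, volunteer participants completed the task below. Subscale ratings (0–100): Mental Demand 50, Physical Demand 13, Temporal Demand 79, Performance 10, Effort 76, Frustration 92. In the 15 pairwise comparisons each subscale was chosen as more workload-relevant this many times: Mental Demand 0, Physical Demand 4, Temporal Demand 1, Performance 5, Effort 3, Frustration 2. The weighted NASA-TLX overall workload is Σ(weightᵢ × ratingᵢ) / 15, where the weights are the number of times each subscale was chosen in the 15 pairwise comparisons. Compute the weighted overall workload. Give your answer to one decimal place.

39.5

The tallies are the weights (they sum to 15).
Weighted sum = 0·50 + 4·13 + 1·79 + 5·10 + 3·76 + 2·92
            = 0 + 52 + 79 + 50 + 228 + 184 = 593.
Overall workload = 593 / 15 = 39.5333 ≈ 39.5.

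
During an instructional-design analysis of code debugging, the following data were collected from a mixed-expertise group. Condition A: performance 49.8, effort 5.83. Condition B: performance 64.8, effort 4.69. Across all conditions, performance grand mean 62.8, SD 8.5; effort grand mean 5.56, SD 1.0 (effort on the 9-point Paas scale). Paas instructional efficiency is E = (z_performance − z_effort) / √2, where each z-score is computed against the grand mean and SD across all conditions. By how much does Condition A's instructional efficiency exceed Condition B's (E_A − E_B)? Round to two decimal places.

Condition A: z_P = (49.8 − 62.8)/8.5 = -1.5294; z_E = (5.83 − 5.56)/1.0 = 0.2700; E_A = (-1.5294 − 0.2700)/√2 = -1.2724.
Condition B: z_P = (64.8 − 62.8)/8.5 = 0.2353; z_E = (4.69 − 5.56)/1.0 = -0.8700; E_B = (0.2353 − (-0.8700))/√2 = 0.7816.
E_A − E_B = -1.2724 − 0.7816 = -2.0540 ≈ -2.05.

-2.05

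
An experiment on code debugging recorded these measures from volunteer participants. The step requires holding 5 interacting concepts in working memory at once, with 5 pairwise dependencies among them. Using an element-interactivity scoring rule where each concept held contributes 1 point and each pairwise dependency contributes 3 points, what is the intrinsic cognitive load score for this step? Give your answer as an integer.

20

Element contribution: 5 × 1 = 5.
Interaction contribution: 5 × 3 = 15.
Intrinsic load = 5 + 15 = 20.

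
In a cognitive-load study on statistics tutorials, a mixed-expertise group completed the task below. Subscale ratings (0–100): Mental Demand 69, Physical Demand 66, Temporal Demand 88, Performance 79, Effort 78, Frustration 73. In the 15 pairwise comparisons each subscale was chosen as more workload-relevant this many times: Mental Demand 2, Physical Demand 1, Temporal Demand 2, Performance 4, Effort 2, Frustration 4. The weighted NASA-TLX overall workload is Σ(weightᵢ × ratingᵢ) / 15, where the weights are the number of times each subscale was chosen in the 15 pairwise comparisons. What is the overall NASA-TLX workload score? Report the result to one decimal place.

The tallies are the weights (they sum to 15).
Weighted sum = 2·69 + 1·66 + 2·88 + 4·79 + 2·78 + 4·73
            = 138 + 66 + 176 + 316 + 156 + 292 = 1144.
Overall workload = 1144 / 15 = 76.2667 ≈ 76.3.

76.3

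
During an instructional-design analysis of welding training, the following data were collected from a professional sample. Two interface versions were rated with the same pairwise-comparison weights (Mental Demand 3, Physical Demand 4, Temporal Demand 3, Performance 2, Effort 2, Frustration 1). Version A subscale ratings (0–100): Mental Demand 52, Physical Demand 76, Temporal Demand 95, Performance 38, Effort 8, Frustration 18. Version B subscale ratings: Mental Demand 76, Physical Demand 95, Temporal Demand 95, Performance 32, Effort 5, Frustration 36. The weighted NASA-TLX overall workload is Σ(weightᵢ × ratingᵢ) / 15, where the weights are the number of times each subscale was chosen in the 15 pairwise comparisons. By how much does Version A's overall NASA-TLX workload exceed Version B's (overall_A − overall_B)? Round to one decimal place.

Version A weighted sum = 3·52 + 4·76 + 3·95 + 2·38 + 2·8 + 1·18 = 156 + 304 + 285 + 76 + 16 + 18 = 855; overall_A = 855/15 = 57.0000.
Version B weighted sum = 3·76 + 4·95 + 3·95 + 2·32 + 2·5 + 1·36 = 228 + 380 + 285 + 64 + 10 + 36 = 1003; overall_B = 1003/15 = 66.8667.
Difference = 57.0000 − 66.8667 = -9.8667 ≈ -9.9.

-9.9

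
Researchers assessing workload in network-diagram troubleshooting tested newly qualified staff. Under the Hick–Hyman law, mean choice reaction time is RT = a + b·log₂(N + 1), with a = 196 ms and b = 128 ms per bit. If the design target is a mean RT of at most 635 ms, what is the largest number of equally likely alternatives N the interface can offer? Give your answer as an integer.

Set 196 + 128·log₂(N + 1) ≤ 635.
log₂(N + 1) ≤ (635 − 196) / 128 = 3.4297.
N + 1 ≤ 2^3.4297 = 10.7756.
N ≤ 9.7756, so the largest integer N is 9.

9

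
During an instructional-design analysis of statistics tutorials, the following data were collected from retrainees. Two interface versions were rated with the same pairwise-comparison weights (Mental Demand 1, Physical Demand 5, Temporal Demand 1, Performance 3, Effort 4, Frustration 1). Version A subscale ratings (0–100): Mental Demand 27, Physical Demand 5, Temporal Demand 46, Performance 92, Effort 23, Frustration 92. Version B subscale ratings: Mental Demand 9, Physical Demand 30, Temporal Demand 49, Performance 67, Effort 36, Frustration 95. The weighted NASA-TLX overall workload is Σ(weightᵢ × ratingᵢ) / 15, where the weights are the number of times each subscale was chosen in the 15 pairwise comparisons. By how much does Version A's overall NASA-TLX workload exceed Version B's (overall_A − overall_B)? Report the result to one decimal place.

-6.0

Version A weighted sum = 1·27 + 5·5 + 1·46 + 3·92 + 4·23 + 1·92 = 27 + 25 + 46 + 276 + 92 + 92 = 558; overall_A = 558/15 = 37.2000.
Version B weighted sum = 1·9 + 5·30 + 1·49 + 3·67 + 4·36 + 1·95 = 9 + 150 + 49 + 201 + 144 + 95 = 648; overall_B = 648/15 = 43.2000.
Difference = 37.2000 − 43.2000 = -6.0000 ≈ -6.0.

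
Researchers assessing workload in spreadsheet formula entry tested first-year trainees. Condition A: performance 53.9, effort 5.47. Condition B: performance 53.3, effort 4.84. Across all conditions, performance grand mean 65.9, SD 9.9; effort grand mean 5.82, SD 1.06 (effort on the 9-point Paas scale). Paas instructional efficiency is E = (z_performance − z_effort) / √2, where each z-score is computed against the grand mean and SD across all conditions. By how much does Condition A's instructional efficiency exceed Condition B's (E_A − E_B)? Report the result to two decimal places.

Condition A: z_P = (53.9 − 65.9)/9.9 = -1.2121; z_E = (5.47 − 5.82)/1.06 = -0.3302; E_A = (-1.2121 − (-0.3302))/√2 = -0.6236.
Condition B: z_P = (53.3 − 65.9)/9.9 = -1.2727; z_E = (4.84 − 5.82)/1.06 = -0.9245; E_B = (-1.2727 − (-0.9245))/√2 = -0.2462.
E_A − E_B = -0.6236 − (-0.2462) = -0.3774 ≈ -0.38.

-0.38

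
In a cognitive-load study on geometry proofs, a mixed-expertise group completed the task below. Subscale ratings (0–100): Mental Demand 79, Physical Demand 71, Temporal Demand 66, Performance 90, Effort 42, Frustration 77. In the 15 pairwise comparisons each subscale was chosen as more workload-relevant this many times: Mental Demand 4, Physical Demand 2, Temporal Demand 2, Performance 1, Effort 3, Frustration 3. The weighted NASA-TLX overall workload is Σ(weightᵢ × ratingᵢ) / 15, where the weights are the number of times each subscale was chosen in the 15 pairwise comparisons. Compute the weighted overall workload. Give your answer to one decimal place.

69.1

The tallies are the weights (they sum to 15).
Weighted sum = 4·79 + 2·71 + 2·66 + 1·90 + 3·42 + 3·77
            = 316 + 142 + 132 + 90 + 126 + 231 = 1037.
Overall workload = 1037 / 15 = 69.1333 ≈ 69.1.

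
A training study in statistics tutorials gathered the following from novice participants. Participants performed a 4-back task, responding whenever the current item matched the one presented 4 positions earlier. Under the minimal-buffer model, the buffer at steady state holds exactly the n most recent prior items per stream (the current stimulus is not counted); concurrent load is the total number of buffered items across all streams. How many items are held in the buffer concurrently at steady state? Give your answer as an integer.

4

The buffer holds the 4 most recent prior items.
Steady-state concurrent load = 4 items.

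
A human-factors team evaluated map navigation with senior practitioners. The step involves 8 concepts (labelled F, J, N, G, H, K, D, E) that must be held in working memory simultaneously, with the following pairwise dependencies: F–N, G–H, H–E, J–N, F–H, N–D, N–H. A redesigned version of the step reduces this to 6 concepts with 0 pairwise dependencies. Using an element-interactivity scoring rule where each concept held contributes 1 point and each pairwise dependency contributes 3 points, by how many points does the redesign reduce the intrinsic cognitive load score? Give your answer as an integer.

Original: 8 × 1 + 7 × 3 = 8 + 21 = 29.
Redesigned: 6 × 1 + 0 × 3 = 6 + 0 = 6.
Reduction = 29 − 6 = 23.

23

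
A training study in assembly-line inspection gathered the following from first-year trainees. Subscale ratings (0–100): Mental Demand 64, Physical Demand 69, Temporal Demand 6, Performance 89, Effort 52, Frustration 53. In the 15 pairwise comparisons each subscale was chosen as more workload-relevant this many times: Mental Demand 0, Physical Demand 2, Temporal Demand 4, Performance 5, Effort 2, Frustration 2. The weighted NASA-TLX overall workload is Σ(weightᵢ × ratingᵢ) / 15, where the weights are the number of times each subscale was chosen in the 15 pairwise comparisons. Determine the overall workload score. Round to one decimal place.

The tallies are the weights (they sum to 15).
Weighted sum = 0·64 + 2·69 + 4·6 + 5·89 + 2·52 + 2·53
            = 0 + 138 + 24 + 445 + 104 + 106 = 817.
Overall workload = 817 / 15 = 54.4667 ≈ 54.5.

54.5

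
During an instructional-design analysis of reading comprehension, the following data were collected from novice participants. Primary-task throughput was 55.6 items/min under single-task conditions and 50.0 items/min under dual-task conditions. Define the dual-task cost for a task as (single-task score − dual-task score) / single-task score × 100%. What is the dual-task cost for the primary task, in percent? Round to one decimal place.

10.1

Cost = (55.6 − 50.0) / 55.6 × 100%
     = 5.6000 / 55.6 × 100% = 10.0719%.
≈ 10.1%.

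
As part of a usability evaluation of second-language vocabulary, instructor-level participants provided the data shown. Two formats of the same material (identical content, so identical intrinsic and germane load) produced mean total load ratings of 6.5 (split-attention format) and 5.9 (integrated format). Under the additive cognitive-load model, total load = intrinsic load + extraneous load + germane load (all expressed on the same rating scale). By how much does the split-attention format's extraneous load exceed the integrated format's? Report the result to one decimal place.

0.6

Intrinsic and germane load are equal across formats, so the difference in total load equals the difference in extraneous load.
Extraneous-load difference = 6.5 − 5.9 = 0.6.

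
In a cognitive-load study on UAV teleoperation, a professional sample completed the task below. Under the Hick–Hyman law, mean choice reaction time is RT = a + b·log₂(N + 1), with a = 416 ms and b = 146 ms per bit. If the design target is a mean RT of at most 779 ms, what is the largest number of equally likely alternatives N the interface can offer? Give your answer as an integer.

4

Set 416 + 146·log₂(N + 1) ≤ 779.
log₂(N + 1) ≤ (779 − 416) / 146 = 2.4863.
N + 1 ≤ 2^2.4863 = 5.6034.
N ≤ 4.6034, so the largest integer N is 4.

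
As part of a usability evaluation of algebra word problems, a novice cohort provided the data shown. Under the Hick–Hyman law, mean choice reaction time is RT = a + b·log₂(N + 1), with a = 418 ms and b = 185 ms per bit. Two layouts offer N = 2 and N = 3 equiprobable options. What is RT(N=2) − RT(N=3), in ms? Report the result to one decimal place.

-76.8

RT(2) = 418 + 185·log₂(3) = 418 + 185·1.5850 = 711.2250 ms.
RT(3) = 418 + 185·log₂(4) = 418 + 185·2.0000 = 788.0000 ms.
Difference = 711.2250 − 788.0000 = -76.7750 ≈ -76.8 ms.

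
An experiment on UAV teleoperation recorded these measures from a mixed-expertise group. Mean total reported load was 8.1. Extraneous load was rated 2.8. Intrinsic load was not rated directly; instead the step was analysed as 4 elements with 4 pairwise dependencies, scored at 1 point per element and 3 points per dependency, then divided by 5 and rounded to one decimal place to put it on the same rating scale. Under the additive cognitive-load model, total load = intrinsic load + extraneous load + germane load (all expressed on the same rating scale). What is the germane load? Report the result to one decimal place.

Intrinsic (element-interactivity): (4 × 1 + 4 × 3) / 5 = 16 / 5 = 3.2000 → 3.2.
germane load = total − intrinsic − extraneous
             = 8.1 − 3.2 − 2.8 = 2.1.

2.1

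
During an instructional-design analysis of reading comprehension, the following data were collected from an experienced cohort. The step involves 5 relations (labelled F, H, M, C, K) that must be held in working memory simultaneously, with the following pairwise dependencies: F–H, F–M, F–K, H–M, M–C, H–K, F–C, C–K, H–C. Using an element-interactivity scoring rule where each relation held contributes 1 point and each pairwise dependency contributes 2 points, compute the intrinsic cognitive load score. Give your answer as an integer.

Count of relations held simultaneously: 5.
Count of pairwise dependencies listed: 9.
Element contribution: 5 × 1 = 5.
Interaction contribution: 9 × 2 = 18.
Intrinsic load = 5 + 18 = 23.

23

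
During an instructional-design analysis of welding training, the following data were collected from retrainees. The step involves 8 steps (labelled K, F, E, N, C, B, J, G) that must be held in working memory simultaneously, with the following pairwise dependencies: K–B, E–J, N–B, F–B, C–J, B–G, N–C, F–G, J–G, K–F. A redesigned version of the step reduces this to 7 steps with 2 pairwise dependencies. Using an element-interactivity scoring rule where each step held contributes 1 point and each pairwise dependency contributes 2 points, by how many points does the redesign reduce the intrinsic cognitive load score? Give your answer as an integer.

17

Original: 8 × 1 + 10 × 2 = 8 + 20 = 28.
Redesigned: 7 × 1 + 2 × 2 = 7 + 4 = 11.
Reduction = 28 − 11 = 17.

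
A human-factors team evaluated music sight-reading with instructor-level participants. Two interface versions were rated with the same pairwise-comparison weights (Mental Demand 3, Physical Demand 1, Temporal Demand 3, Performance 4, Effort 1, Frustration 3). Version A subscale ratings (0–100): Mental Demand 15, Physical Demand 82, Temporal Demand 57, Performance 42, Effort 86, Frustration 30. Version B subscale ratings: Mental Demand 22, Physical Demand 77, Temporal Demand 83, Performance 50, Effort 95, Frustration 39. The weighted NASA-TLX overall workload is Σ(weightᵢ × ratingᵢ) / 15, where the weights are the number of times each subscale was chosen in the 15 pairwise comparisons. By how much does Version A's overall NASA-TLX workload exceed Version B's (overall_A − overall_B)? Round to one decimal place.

-10.8

Version A weighted sum = 3·15 + 1·82 + 3·57 + 4·42 + 1·86 + 3·30 = 45 + 82 + 171 + 168 + 86 + 90 = 642; overall_A = 642/15 = 42.8000.
Version B weighted sum = 3·22 + 1·77 + 3·83 + 4·50 + 1·95 + 3·39 = 66 + 77 + 249 + 200 + 95 + 117 = 804; overall_B = 804/15 = 53.6000.
Difference = 42.8000 − 53.6000 = -10.8000 ≈ -10.8.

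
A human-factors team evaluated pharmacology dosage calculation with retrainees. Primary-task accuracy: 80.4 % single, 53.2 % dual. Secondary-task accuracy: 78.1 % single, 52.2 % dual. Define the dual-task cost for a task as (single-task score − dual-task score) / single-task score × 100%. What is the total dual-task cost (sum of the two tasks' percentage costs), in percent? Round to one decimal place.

67.0

Primary cost = (80.4 − 53.2) / 80.4 × 100% = 33.8308%.
Secondary cost = (78.1 − 52.2) / 78.1 × 100% = 33.1626%.
Total = 33.8308% + 33.1626% = 66.9934% ≈ 67.0%.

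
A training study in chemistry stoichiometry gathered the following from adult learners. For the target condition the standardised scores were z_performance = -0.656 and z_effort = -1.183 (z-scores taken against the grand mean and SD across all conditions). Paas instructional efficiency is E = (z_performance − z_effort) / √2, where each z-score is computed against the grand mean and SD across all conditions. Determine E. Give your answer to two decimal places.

0.37

z_P − z_E = -0.656 − (-1.183) = 0.5270.
E = 0.5270 / √2 = 0.5270 / 1.41421 = 0.3726 ≈ 0.37.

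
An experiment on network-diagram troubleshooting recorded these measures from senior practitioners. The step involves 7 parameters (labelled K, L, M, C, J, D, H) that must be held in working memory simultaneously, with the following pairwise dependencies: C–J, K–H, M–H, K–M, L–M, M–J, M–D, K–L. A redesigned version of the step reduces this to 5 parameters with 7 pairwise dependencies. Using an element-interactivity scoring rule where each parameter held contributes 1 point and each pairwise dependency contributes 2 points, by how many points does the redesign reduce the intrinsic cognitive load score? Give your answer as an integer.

Original: 7 × 1 + 8 × 2 = 7 + 16 = 23.
Redesigned: 5 × 1 + 7 × 2 = 5 + 14 = 19.
Reduction = 23 − 19 = 4.

4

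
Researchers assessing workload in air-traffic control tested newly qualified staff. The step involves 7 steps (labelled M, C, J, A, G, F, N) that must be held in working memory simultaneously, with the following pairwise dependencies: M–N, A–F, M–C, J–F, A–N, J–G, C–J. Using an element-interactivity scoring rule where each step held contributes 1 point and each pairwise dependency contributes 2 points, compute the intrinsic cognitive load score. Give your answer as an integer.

21

Count of steps held simultaneously: 7.
Count of pairwise dependencies listed: 7.
Element contribution: 7 × 1 = 7.
Interaction contribution: 7 × 2 = 14.
Intrinsic load = 7 + 14 = 21.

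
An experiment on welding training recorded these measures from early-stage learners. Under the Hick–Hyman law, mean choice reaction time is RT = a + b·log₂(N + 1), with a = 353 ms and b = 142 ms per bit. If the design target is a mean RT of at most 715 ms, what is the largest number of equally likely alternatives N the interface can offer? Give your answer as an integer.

Set 353 + 142·log₂(N + 1) ≤ 715.
log₂(N + 1) ≤ (715 − 353) / 142 = 2.5493.
N + 1 ≤ 2^2.5493 = 5.8535.
N ≤ 4.8535, so the largest integer N is 4.

4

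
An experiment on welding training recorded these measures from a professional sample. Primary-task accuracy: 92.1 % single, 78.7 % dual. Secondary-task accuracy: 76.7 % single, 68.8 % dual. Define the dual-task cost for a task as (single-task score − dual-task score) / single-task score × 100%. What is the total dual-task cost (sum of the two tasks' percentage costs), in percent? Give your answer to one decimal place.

Primary cost = (92.1 − 78.7) / 92.1 × 100% = 14.5494%.
Secondary cost = (76.7 − 68.8) / 76.7 × 100% = 10.2999%.
Total = 14.5494% + 10.2999% = 24.8493% ≈ 24.8%.

24.8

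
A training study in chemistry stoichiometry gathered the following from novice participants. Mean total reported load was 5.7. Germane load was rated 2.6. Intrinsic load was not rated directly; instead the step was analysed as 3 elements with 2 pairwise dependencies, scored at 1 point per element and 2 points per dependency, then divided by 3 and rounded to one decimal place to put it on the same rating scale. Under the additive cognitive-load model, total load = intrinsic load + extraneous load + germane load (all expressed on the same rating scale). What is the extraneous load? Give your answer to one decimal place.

Intrinsic (element-interactivity): (3 × 1 + 2 × 2) / 3 = 7 / 3 = 2.3333 → 2.3.
extraneous load = total − intrinsic − germane
             = 5.7 − 2.3 − 2.6 = 0.8.

0.8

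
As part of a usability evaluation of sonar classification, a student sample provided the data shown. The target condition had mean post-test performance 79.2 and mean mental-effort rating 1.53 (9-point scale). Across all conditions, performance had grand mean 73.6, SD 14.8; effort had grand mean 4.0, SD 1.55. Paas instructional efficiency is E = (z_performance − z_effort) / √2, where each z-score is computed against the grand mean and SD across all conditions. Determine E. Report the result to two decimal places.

z_performance = (79.2 − 73.6) / 14.8 = 5.6000 / 14.8 = 0.3784.
z_effort = (1.53 − 4.0) / 1.55 = -2.4700 / 1.55 = -1.5935.
z_P − z_E = 0.3784 − (-1.5935) = 1.9719.
E = 1.9719 / √2 = 1.9719 / 1.41421 = 1.3943 ≈ 1.39.

1.39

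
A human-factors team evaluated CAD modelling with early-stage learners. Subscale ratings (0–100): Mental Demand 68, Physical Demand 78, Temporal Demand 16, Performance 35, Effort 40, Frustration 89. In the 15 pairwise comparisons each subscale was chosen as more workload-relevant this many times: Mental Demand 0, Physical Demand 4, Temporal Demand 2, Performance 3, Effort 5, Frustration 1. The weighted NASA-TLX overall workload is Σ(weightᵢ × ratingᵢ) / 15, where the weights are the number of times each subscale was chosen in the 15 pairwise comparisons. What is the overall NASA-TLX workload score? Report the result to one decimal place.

49.2

The tallies are the weights (they sum to 15).
Weighted sum = 0·68 + 4·78 + 2·16 + 3·35 + 5·40 + 1·89
            = 0 + 312 + 32 + 105 + 200 + 89 = 738.
Overall workload = 738 / 15 = 49.2000 ≈ 49.2.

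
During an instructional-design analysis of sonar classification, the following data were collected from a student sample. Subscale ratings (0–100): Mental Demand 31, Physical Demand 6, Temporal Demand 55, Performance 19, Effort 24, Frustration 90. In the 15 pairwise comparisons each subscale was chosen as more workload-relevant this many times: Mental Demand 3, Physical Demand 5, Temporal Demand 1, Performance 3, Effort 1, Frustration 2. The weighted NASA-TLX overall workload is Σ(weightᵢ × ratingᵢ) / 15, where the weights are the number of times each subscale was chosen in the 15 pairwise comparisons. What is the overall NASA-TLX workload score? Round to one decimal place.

The tallies are the weights (they sum to 15).
Weighted sum = 3·31 + 5·6 + 1·55 + 3·19 + 1·24 + 2·90
            = 93 + 30 + 55 + 57 + 24 + 180 = 439.
Overall workload = 439 / 15 = 29.2667 ≈ 29.3.

29.3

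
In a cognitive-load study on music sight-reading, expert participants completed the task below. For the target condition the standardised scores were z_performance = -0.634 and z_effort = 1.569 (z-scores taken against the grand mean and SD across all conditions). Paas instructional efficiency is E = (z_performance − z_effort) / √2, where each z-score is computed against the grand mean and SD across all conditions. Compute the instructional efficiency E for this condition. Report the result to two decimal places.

-1.56

z_P − z_E = -0.634 − 1.569 = -2.2030.
E = -2.2030 / √2 = -2.2030 / 1.41421 = -1.5578 ≈ -1.56.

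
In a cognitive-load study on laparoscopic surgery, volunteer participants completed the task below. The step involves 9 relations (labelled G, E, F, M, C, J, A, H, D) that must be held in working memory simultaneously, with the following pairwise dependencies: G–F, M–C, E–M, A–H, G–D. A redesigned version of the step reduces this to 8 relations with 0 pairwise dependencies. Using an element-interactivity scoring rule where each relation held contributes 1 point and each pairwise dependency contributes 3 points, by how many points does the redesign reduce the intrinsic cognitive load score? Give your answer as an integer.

16

Original: 9 × 1 + 5 × 3 = 9 + 15 = 24.
Redesigned: 8 × 1 + 0 × 3 = 8 + 0 = 8.
Reduction = 24 − 8 = 16.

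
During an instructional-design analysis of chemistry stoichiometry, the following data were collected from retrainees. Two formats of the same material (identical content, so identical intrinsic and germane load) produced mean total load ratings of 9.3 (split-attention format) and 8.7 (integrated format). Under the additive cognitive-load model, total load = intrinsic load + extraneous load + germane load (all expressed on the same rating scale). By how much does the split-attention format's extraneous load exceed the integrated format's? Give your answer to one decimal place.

0.6

Intrinsic and germane load are equal across formats, so the difference in total load equals the difference in extraneous load.
Extraneous-load difference = 9.3 − 8.7 = 0.6.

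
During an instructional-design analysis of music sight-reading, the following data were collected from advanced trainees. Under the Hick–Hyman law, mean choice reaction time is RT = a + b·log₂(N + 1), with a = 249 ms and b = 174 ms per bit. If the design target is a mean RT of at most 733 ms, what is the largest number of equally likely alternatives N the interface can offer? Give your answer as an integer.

5

Set 249 + 174·log₂(N + 1) ≤ 733.
log₂(N + 1) ≤ (733 − 249) / 174 = 2.7816.
N + 1 ≤ 2^2.7816 = 6.8761.
N ≤ 5.8761, so the largest integer N is 5.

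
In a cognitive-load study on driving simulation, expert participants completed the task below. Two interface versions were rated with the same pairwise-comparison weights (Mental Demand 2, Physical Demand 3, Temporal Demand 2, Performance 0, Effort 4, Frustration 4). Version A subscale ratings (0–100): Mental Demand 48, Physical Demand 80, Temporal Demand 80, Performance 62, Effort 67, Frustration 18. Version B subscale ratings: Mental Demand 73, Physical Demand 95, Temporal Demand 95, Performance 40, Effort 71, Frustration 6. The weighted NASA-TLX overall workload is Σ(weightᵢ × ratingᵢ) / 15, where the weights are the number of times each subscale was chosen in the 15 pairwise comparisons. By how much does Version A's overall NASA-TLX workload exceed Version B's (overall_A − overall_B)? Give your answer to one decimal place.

Version A weighted sum = 2·48 + 3·80 + 2·80 + 0·62 + 4·67 + 4·18 = 96 + 240 + 160 + 0 + 268 + 72 = 836; overall_A = 836/15 = 55.7333.
Version B weighted sum = 2·73 + 3·95 + 2·95 + 0·40 + 4·71 + 4·6 = 146 + 285 + 190 + 0 + 284 + 24 = 929; overall_B = 929/15 = 61.9333.
Difference = 55.7333 − 61.9333 = -6.2000 ≈ -6.2.

-6.2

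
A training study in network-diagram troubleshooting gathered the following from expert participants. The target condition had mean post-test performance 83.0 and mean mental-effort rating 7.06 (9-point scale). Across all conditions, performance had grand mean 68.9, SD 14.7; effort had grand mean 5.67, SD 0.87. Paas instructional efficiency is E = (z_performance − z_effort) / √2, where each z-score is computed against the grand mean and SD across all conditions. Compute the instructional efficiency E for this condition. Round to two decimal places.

-0.45

z_performance = (83.0 − 68.9) / 14.7 = 14.1000 / 14.7 = 0.9592.
z_effort = (7.06 − 5.67) / 0.87 = 1.3900 / 0.87 = 1.5977.
z_P − z_E = 0.9592 − 1.5977 = -0.6385.
E = -0.6385 / √2 = -0.6385 / 1.41421 = -0.4515 ≈ -0.45.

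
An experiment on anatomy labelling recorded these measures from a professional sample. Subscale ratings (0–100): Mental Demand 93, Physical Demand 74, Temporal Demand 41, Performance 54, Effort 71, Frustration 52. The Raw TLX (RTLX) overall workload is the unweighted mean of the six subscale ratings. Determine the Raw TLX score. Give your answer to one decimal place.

Sum of ratings = 93 + 74 + 41 + 54 + 71 + 52 = 385.
RTLX = 385 / 6 = 64.1667 ≈ 64.2.

64.2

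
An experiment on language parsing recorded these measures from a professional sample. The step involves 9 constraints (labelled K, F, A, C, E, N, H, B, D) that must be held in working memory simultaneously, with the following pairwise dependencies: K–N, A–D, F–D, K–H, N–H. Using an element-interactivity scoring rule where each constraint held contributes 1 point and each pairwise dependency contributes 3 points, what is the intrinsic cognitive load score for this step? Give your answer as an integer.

Count of constraints held simultaneously: 9.
Count of pairwise dependencies listed: 5.
Element contribution: 9 × 1 = 9.
Interaction contribution: 5 × 3 = 15.
Intrinsic load = 9 + 15 = 24.

24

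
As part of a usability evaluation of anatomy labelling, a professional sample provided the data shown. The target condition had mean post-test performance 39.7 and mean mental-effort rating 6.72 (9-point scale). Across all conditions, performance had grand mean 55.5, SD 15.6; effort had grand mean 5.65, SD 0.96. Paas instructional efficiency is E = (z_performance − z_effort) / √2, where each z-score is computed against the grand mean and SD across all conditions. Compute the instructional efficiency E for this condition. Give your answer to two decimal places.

z_performance = (39.7 − 55.5) / 15.6 = -15.8000 / 15.6 = -1.0128.
z_effort = (6.72 − 5.65) / 0.96 = 1.0700 / 0.96 = 1.1146.
z_P − z_E = -1.0128 − 1.1146 = -2.1274.
E = -2.1274 / √2 = -2.1274 / 1.41421 = -1.5043 ≈ -1.50.

-1.50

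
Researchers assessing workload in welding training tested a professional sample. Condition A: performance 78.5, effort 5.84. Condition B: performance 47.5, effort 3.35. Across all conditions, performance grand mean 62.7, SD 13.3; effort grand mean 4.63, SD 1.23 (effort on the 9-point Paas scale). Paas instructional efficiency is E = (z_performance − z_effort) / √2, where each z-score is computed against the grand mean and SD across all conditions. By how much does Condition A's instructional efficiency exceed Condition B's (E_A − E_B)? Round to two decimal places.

0.22

Condition A: z_P = (78.5 − 62.7)/13.3 = 1.1880; z_E = (5.84 − 4.63)/1.23 = 0.9837; E_A = (1.1880 − 0.9837)/√2 = 0.1445.
Condition B: z_P = (47.5 − 62.7)/13.3 = -1.1429; z_E = (3.35 − 4.63)/1.23 = -1.0407; E_B = (-1.1429 − (-1.0407))/√2 = -0.0723.
E_A − E_B = 0.1445 − (-0.0723) = 0.2168 ≈ 0.22.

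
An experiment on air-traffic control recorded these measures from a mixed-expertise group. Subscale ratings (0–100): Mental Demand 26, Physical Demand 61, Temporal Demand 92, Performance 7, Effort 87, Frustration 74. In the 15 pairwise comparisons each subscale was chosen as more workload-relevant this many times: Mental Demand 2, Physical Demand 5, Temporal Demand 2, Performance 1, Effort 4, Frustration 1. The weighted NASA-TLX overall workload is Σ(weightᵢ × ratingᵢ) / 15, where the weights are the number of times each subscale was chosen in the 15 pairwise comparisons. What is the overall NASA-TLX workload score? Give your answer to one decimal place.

The tallies are the weights (they sum to 15).
Weighted sum = 2·26 + 5·61 + 2·92 + 1·7 + 4·87 + 1·74
            = 52 + 305 + 184 + 7 + 348 + 74 = 970.
Overall workload = 970 / 15 = 64.6667 ≈ 64.7.

64.7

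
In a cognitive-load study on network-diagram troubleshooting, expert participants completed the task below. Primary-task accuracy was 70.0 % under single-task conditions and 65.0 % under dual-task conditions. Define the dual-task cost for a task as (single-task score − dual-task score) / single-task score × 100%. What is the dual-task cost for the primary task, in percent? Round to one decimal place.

Cost = (70.0 − 65.0) / 70.0 × 100%
     = 5.0000 / 70.0 × 100% = 7.1429%.
≈ 7.1%.

7.1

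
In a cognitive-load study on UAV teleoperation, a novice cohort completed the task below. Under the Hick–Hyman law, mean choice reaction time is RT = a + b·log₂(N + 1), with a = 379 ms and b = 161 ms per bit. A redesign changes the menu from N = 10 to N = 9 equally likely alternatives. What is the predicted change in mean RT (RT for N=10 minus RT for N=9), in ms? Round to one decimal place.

22.1

RT(10) = 379 + 161·log₂(11) = 379 + 161·3.4594 = 935.9634 ms.
RT(9) = 379 + 161·log₂(10) = 379 + 161·3.3219 = 913.8259 ms.
Difference = 935.9634 − 913.8259 = 22.1375 ≈ 22.1 ms.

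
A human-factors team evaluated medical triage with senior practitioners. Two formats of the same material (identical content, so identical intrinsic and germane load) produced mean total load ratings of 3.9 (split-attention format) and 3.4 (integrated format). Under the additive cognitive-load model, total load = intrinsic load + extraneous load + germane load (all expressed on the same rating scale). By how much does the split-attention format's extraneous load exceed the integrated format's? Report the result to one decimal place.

0.5

Intrinsic and germane load are equal across formats, so the difference in total load equals the difference in extraneous load.
Extraneous-load difference = 3.9 − 3.4 = 0.5.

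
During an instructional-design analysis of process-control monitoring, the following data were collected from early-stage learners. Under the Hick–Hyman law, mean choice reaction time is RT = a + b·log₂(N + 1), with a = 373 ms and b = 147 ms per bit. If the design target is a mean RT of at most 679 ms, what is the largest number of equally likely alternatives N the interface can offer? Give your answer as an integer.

Set 373 + 147·log₂(N + 1) ≤ 679.
log₂(N + 1) ≤ (679 − 373) / 147 = 2.0816.
N + 1 ≤ 2^2.0816 = 4.2328.
N ≤ 3.2328, so the largest integer N is 3.

3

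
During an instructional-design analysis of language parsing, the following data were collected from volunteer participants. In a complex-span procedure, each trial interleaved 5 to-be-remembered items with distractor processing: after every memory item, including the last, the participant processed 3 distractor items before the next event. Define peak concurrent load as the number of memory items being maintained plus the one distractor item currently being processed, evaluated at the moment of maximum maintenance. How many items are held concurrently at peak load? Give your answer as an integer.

Maintenance is greatest during the distractor(s) after memory item 5: all 5 memory items are being held.
One distractor item is concurrently being processed.
Peak concurrent load = 5 + 1 = 6 items.

6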